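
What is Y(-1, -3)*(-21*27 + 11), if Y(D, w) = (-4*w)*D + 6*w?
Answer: 16680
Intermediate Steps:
Y(D, w) = 6*w - 4*D*w (Y(D, w) = -4*D*w + 6*w = 6*w - 4*D*w)
Y(-1, -3)*(-21*27 + 11) = (2*(-3)*(3 - 2*(-1)))*(-21*27 + 11) = (2*(-3)*(3 + 2))*(-567 + 11) = (2*(-3)*5)*(-556) = -30*(-556) = 16680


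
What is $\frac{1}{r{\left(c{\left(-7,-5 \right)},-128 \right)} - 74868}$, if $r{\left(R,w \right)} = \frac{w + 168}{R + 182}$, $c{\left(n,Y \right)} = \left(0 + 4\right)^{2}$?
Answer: $- \frac{99}{7411912} \approx -1.3357 \cdot 10^{-5}$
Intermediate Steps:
$c{\left(n,Y \right)} = 16$ ($c{\left(n,Y \right)} = 4^{2} = 16$)
$r{\left(R,w \right)} = \frac{168 + w}{182 + R}$
$\frac{1}{r{\left(c{\left(-7,-5 \right)},-128 \right)} - 74868} = \frac{1}{\frac{168 - 128}{182 + 16} - 74868} = \frac{1}{\frac{1}{198} \cdot 40 - 74868} = \frac{1}{\frac{20}{99} - 74868} = \frac{1}{- \frac{7411912}{99}} = - \frac{99}{7411912}$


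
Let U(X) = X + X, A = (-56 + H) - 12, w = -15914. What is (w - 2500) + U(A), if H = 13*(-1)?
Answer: -18576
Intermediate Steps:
H = -13
A = -81 (A = (-56 - 13) - 12 = -69 - 12 = -81)
U(X) = 2*X
(w - 2500) + U(A) = (-15914 - 2500) + 2*(-81) = -18414 - 162 = -18576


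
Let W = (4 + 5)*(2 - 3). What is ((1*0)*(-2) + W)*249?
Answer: -2241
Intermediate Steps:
W = -9 (W = 9*(-1) = -9)
((1*0)*(-2) + W)*249 = ((1*0)*(-2) - 9)*249 = (0*(-2) - 9)*249 = (0 - 9)*249 = -9*249 = -2241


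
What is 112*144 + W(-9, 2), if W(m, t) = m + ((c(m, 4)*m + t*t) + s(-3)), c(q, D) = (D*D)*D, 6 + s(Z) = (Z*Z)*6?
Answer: 15595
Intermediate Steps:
s(Z) = -6 + 6*Z**2 (s(Z) = -6 + (Z*Z)*6 = -6 + Z**2*6 = -6 + 6*Z**2)
c(q, D) = D**3 (c(q, D) = D**2*D = D**3)
W(m, t) = 48 + t**2 + 65*m (W(m, t) = m + ((4**3*m + t*t) + (-6 + 6*(-3)**2)) = m + ((64*m + t**2) + (-6 + 6*9)) = m + ((t**2 + 64*m) + (-6 + 54)) = m + ((t**2 + 64*m) + 48) = m + (48 + t**2 + 64*m) = 48 + t**2 + 65*m)
112*144 + W(-9, 2) = 112*144 + (48 + 2**2 + 65*(-9)) = 16128 + (48 + 4 - 585) = 16128 - 533 = 15595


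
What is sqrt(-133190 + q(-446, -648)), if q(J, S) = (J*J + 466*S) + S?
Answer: I*sqrt(236890) ≈ 486.71*I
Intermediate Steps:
q(J, S) = J**2 + 467*S (q(J, S) = (J**2 + 466*S) + S = J**2 + 467*S)
sqrt(-133190 + q(-446, -648)) = sqrt(-133190 + ((-446)**2 + 467*(-648))) = sqrt(-133190 + (198916 - 302616)) = sqrt(-133190 - 103700) = sqrt(-236890) = I*sqrt(236890)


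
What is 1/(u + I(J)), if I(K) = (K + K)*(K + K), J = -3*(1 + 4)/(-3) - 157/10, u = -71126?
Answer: -25/1766701 ≈ -1.4151e-5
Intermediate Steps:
J = -107/10 (J = -3*5*(-1/3) - 157*1/10 = -15*(-1/3) - 157/10 = 5 - 157/10 = -107/10 ≈ -10.700)
I(K) = 4*K**2 (I(K) = (2*K)*(2*K) = 4*K**2)
1/(u + I(J)) = 1/(-71126 + 4*(-107/10)**2) = 1/(-71126 + 4*(11449/100)) = 1/(-71126 + 11449/25) = 1/(-1766701/25) = -25/1766701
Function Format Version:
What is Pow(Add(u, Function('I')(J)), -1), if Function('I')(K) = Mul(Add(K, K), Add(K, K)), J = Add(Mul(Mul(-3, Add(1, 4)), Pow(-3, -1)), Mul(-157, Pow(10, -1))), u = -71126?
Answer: Rational(-25, 1766701) ≈ -1.4151e-5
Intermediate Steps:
J = Rational(-107, 10) (J = Add(Mul(Mul(-3, 5), Rational(-1, 3)), Mul(-157, Rational(1, 10))) = Add(Mul(-15, Rational(-1, 3)), Rational(-157, 10)) = Add(5, Rational(-157, 10)) = Rational(-107, 10) ≈ -10.700)
Function('I')(K) = Mul(4, Pow(K, 2)) (Function('I')(K) = Mul(Mul(2, K), Mul(2, K)) = Mul(4, Pow(K, 2)))
Pow(Add(u, Function('I')(J)), -1) = Pow(Add(-71126, Mul(4, Pow(Rational(-107, 10), 2))), -1) = Pow(Add(-71126, Mul(4, Rational(11449, 100))), -1) = Pow(Add(-71126, Rational(11449, 25)), -1) = Pow(Rational(-1766701, 25), -1) = Rational(-25, 1766701)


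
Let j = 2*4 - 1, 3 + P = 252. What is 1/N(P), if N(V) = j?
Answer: 1/7 ≈ 0.14286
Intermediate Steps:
P = 249 (P = -3 + 252 = 249)
j = 7 (j = 8 - 1 = 7)
N(V) = 7
1/N(P) = 1/7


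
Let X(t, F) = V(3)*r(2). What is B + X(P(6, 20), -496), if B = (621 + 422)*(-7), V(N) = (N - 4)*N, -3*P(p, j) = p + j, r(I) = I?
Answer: -7307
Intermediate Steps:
P(p, j) = -j/3 - p/3 (P(p, j) = -(p + j)/3 = -(j + p)/3 = -j/3 - p/3)
V(N) = N*(-4 + N) (V(N) = (-4 + N)*N = N*(-4 + N))
X(t, F) = -6 (X(t, F) = (3*(-4 + 3))*2 = (3*(-1))*2 = -3*2 = -6)
B = -7301 (B = 1043*(-7) = -7301)
B + X(P(6, 20), -496) = -7301 - 6 = -7307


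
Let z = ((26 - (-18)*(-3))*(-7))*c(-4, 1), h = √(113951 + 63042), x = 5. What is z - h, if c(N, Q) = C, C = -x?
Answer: -980 - √176993 ≈ -1400.7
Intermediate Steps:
C = -5 (C = -1*5 = -5)
c(N, Q) = -5
h = √176993 ≈ 420.71
z = -980 (z = ((26 - (-18)*(-3))*(-7))*(-5) = ((26 - 1*54)*(-7))*(-5) = ((26 - 54)*(-7))*(-5) = -28*(-7)*(-5) = 196*(-5) = -980)
z - h = -980 - √176993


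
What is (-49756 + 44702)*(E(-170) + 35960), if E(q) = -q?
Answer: -182601020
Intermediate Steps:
(-49756 + 44702)*(E(-170) + 35960) = (-49756 + 44702)*(-1*(-170) + 35960) = -5054*(170 + 35960) = -5054*36130 = -182601020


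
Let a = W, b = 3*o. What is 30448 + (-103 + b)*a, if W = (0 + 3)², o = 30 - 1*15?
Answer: 29926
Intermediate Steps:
o = 15 (o = 30 - 15 = 15)
b = 45 (b = 3*15 = 45)
W = 9 (W = 3² = 9)
a = 9
30448 + (-103 + b)*a = 30448 + (-103 + 45)*9 = 30448 - 58*9 = 30448 - 522 = 29926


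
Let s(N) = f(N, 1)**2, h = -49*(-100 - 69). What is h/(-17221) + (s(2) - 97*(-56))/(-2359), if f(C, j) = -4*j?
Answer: -113354887/40624339 ≈ -2.7903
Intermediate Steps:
h = 8281 (h = -49*(-169) = 8281)
s(N) = 16 (s(N) = (-4*1)**2 = (-4)**2 = 16)
h/(-17221) + (s(2) - 97*(-56))/(-2359) = 8281/(-17221) + (16 - 97*(-56))/(-2359) = 8281*(-1/17221) + (16 + 5432)*(-1/2359) = -8281/17221 + 5448*(-1/2359) = -8281/17221 - 5448/2359 = -113354887/40624339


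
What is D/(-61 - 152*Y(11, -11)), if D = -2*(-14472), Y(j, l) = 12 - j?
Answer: -9648/71 ≈ -135.89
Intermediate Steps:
D = 28944
D/(-61 - 152*Y(11, -11)) = 28944/(-61 - 152*(12 - 1*11)) = 28944/(-61 - 152*(12 - 11)) = 28944/(-61 - 152*1) = 28944/(-61 - 152) = 28944/(-213) = 28944*(-1/213) = -9648/71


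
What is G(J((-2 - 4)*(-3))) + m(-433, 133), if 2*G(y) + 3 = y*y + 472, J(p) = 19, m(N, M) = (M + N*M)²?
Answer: 3301192351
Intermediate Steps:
m(N, M) = (M + M*N)²
G(y) = 469/2 + y²/2 (G(y) = -3/2 + (y*y + 472)/2 = -3/2 + (y² + 472)/2 = -3/2 + (472 + y²)/2 = -3/2 + (236 + y²/2) = 469/2 + y²/2)
G(J((-2 - 4)*(-3))) + m(-433, 133) = (469/2 + (½)*19²) + 133²*(1 - 433)² = (469/2 + (½)*361) + 17689*(-432)² = (469/2 + 361/2) + 17689*186624 = 415 + 3301191936 = 3301192351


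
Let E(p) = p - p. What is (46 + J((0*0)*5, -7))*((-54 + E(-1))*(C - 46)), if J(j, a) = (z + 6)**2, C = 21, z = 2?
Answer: 148500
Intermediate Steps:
E(p) = 0
J(j, a) = 64 (J(j, a) = (2 + 6)**2 = 8**2 = 64)
(46 + J((0*0)*5, -7))*((-54 + E(-1))*(C - 46)) = (46 + 64)*((-54 + 0)*(21 - 46)) = 110*(-54*(-25)) = 110*1350 = 148500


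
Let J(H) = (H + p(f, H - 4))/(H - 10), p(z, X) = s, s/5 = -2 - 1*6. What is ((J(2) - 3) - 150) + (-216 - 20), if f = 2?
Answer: -1537/4 ≈ -384.25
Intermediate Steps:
s = -40 (s = 5*(-2 - 1*6) = 5*(-2 - 6) = 5*(-8) = -40)
p(z, X) = -40
J(H) = (-40 + H)/(-10 + H) (J(H) = (H - 40)/(H - 10) = (-40 + H)/(-10 + H))
((J(2) - 3) - 150) + (-216 - 20) = (((-40 + 2)/(-10 + 2) - 3) - 150) + (-216 - 20) = ((-38/(-8) - 3) - 150) - 236 = ((-1/8*(-38) - 3) - 150) - 236 = ((19/4 - 3) - 150) - 236 = (7/4 - 150) - 236 = -593/4 - 236 = -1537/4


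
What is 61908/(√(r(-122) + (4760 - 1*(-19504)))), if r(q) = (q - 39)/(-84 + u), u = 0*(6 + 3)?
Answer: 123816*√873573/291191 ≈ 397.42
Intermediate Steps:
u = 0 (u = 0*9 = 0)
r(q) = 13/28 - q/84 (r(q) = (q - 39)/(-84 + 0) = (-39 + q)/(-84) = (-39 + q)*(-1/84) = 13/28 - q/84)
61908/(√(r(-122) + (4760 - 1*(-19504)))) = 61908/(√((13/28 - 1/84*(-122)) + (4760 - 1*(-19504)))) = 61908/(√((13/28 + 61/42) + (4760 + 19504))) = 61908/(√(23/12 + 24264)) = 61908/(√(291191/12)) = 61908/((√873573/6)) = 61908*(2*√873573/291191) = 123816*√873573/291191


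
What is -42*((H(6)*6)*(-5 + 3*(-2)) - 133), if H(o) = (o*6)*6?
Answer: 604338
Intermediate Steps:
H(o) = 36*o (H(o) = (6*o)*6 = 36*o)
-42*((H(6)*6)*(-5 + 3*(-2)) - 133) = -42*(((36*6)*6)*(-5 + 3*(-2)) - 133) = -42*((216*6)*(-5 - 6) - 133) = -42*(1296*(-11) - 133) = -42*(-14256 - 133) = -42*(-14389) = 604338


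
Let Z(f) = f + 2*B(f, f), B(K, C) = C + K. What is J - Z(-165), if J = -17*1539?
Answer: -25338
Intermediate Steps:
Z(f) = 5*f (Z(f) = f + 2*(f + f) = f + 2*(2*f) = f + 4*f = 5*f)
J = -26163
J - Z(-165) = -26163 - 5*(-165) = -26163 - 1*(-825) = -26163 + 825 = -25338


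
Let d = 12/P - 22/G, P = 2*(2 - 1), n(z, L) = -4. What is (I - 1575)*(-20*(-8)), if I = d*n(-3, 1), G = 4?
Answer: -252320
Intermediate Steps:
P = 2 (P = 2*1 = 2)
d = 1/2 (d = 12/2 - 22/4 = 12*(1/2) - 22*1/4 = 6 - 11/2 = 1/2 ≈ 0.50000)
I = -2 (I = (1/2)*(-4) = -2)
(I - 1575)*(-20*(-8)) = (-2 - 1575)*(-20*(-8)) = -1577*160 = -252320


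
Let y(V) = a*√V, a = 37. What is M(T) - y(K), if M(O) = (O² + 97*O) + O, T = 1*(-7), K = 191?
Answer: -637 - 37*√191 ≈ -1148.3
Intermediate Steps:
y(V) = 37*√V
T = -7
M(O) = O² + 98*O
M(T) - y(K) = -7*(98 - 7) - 37*√191 = -7*91 - 37*√191 = -637 - 37*√191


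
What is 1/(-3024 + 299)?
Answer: -1/2725 ≈ -0.00036697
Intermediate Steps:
1/(-3024 + 299) = 1/(-2725) = -1/2725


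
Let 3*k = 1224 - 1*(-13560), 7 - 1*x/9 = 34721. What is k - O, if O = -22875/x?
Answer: 513204151/104142 ≈ 4927.9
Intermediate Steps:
x = -312426 (x = 63 - 9*34721 = 63 - 312489 = -312426)
k = 4928 (k = (1224 - 1*(-13560))/3 = (1224 + 13560)/3 = (1/3)*14784 = 4928)
O = 7625/104142 (O = -22875/(-312426) = -22875*(-1/312426) = 7625/104142 ≈ 0.073217)
k - O = 4928 - 1*7625/104142 = 4928 - 7625/104142 = 513204151/104142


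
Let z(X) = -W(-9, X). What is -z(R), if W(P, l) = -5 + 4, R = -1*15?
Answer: -1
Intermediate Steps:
R = -15
W(P, l) = -1
z(X) = 1 (z(X) = -1*(-1) = 1)
-z(R) = -1*1 = -1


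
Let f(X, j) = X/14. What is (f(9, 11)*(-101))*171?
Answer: -155439/14 ≈ -11103.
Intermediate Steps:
f(X, j) = X/14 (f(X, j) = X*(1/14) = X/14)
(f(9, 11)*(-101))*171 = (((1/14)*9)*(-101))*171 = ((9/14)*(-101))*171 = -909/14*171 = -155439/14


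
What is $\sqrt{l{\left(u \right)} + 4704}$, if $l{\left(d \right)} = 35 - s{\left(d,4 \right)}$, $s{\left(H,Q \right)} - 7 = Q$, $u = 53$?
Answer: $2 \sqrt{1182} \approx 68.76$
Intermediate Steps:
$s{\left(H,Q \right)} = 7 + Q$
$l{\left(d \right)} = 24$ ($l{\left(d \right)} = 35 - \left(7 + 4\right) = 35 - 11 = 24$)
$\sqrt{l{\left(u \right)} + 4704} = \sqrt{24 + 4704} = \sqrt{4728} = 2 \sqrt{1182}$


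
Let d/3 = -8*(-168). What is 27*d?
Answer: 108864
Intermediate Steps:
d = 4032 (d = 3*(-8*(-168)) = 3*1344 = 4032)
27*d = 27*4032 = 108864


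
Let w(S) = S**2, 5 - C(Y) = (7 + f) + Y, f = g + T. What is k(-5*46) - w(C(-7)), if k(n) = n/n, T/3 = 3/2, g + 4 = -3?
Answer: -221/4 ≈ -55.250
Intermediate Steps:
g = -7 (g = -4 - 3 = -7)
T = 9/2 (T = 3*(3/2) = 9/2 ≈ 4.5000)
f = -5/2 (f = -7 + 9/2 = -5/2 ≈ -2.5000)
C(Y) = 1/2 - Y (C(Y) = 5 - ((7 - 5/2) + Y) = 5 - (9/2 + Y) = 5 + (-9/2 - Y) = 1/2 - Y)
k(n) = 1
k(-5*46) - w(C(-7)) = 1 - (1/2 - 1*(-7))**2 = 1 - (1/2 + 7)**2 = 1 - (15/2)**2 = 1 - 1*225/4 = 1 - 225/4 = -221/4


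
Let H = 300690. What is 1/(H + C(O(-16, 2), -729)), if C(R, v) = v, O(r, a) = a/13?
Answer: 1/299961 ≈ 3.3338e-6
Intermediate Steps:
O(r, a) = a/13 (O(r, a) = a*(1/13) = a/13)
1/(H + C(O(-16, 2), -729)) = 1/(300690 - 729) = 1/299961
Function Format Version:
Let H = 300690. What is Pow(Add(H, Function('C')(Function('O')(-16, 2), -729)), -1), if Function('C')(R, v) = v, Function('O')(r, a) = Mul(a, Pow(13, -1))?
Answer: Rational(1, 299961) ≈ 3.3338e-6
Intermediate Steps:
Function('O')(r, a) = Mul(Rational(1, 13), a) (Function('O')(r, a) = Mul(a, Rational(1, 13)) = Mul(Rational(1, 13), a))
Pow(Add(H, Function('C')(Function('O')(-16, 2), -729)), -1) = Pow(Add(300690, -729), -1) = Pow(299961, -1) = Rational(1, 299961)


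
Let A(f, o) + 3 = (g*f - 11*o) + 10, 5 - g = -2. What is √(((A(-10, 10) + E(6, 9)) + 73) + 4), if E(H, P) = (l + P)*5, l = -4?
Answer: I*√71 ≈ 8.4261*I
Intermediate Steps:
g = 7 (g = 5 - 1*(-2) = 5 + 2 = 7)
A(f, o) = 7 - 11*o + 7*f (A(f, o) = -3 + ((7*f - 11*o) + 10) = -3 + ((-11*o + 7*f) + 10) = -3 + (10 - 11*o + 7*f) = 7 - 11*o + 7*f)
E(H, P) = -20 + 5*P (E(H, P) = (-4 + P)*5 = -20 + 5*P)
√(((A(-10, 10) + E(6, 9)) + 73) + 4) = √((((7 - 11*10 + 7*(-10)) + (-20 + 5*9)) + 73) + 4) = √((((7 - 110 - 70) + (-20 + 45)) + 73) + 4) = √(((-173 + 25) + 73) + 4) = √((-148 + 73) + 4) = √(-75 + 4) = √(-71) = I*√71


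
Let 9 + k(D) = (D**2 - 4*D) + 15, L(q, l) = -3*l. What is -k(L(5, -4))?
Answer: -102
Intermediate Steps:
k(D) = 6 + D**2 - 4*D (k(D) = -9 + ((D**2 - 4*D) + 15) = -9 + (15 + D**2 - 4*D) = 6 + D**2 - 4*D)
-k(L(5, -4)) = -(6 + (-3*(-4))**2 - (-12)*(-4)) = -(6 + 12**2 - 4*12) = -(6 + 144 - 48) = -1*102 = -102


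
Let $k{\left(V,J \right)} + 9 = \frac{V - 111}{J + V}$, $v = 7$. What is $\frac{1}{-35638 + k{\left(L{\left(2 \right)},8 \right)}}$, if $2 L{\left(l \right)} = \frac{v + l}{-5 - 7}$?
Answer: $- \frac{61}{2175358} \approx -2.8041 \cdot 10^{-5}$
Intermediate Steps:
$L{\left(l \right)} = - \frac{7}{24} - \frac{l}{24}$ ($L{\left(l \right)} = \frac{\left(7 + l\right) \frac{1}{-5 - 7}}{2} = \frac{\left(7 + l\right) \frac{1}{-12}}{2} = \frac{\left(7 + l\right) \left(- \frac{1}{12}\right)}{2} = \frac{- \frac{7}{12} - \frac{l}{12}}{2} = - \frac{7}{24} - \frac{l}{24}$)
$k{\left(V,J \right)} = -9 + \frac{-111 + V}{J + V}$ ($k{\left(V,J \right)} = -9 + \frac{V - 111}{J + V} = -9 + \frac{-111 + V}{J + V}$)
$\frac{1}{-35638 + k{\left(L{\left(2 \right)},8 \right)}} = \frac{1}{-35638 + \frac{-111 - 72 - 8 \left(- \frac{7}{24} - \frac{1}{12}\right)}{8 - \frac{3}{8}}} = \frac{1}{-35638 + \frac{-111 - 72 - -3}{8 - \frac{3}{8}}} = \frac{1}{-35638 + \frac{-111 - 72 + 3}{\frac{61}{8}}} = \frac{1}{-35638 + \frac{8}{61} \left(-180\right)} = \frac{1}{-35638 - \frac{1440}{61}} = \frac{1}{- \frac{2175358}{61}} = - \frac{61}{2175358}$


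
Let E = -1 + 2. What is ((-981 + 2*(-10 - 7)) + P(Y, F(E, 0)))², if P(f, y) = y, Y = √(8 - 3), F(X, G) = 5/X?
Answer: 1020100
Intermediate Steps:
E = 1
Y = √5 ≈ 2.2361
((-981 + 2*(-10 - 7)) + P(Y, F(E, 0)))² = ((-981 + 2*(-10 - 7)) + 5/1)² = ((-981 + 2*(-17)) + 5*1)² = ((-981 - 34) + 5)² = (-1015 + 5)² = (-1010)² = 1020100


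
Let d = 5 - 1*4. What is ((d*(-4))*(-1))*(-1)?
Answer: -4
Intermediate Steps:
d = 1 (d = 5 - 4 = 1)
((d*(-4))*(-1))*(-1) = ((1*(-4))*(-1))*(-1) = -4*(-1)*(-1) = 4*(-1) = -4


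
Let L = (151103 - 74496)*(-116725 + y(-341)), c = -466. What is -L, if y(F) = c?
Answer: 8977650937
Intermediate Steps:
y(F) = -466
L = -8977650937 (L = (151103 - 74496)*(-116725 - 466) = 76607*(-117191) = -8977650937)
-L = -1*(-8977650937) = 8977650937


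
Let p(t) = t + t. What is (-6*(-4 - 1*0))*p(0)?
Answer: 0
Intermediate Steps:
p(t) = 2*t
(-6*(-4 - 1*0))*p(0) = (-6*(-4 - 1*0))*(2*0) = -6*(-4 + 0)*0 = -6*(-4)*0 = 24*0 = 0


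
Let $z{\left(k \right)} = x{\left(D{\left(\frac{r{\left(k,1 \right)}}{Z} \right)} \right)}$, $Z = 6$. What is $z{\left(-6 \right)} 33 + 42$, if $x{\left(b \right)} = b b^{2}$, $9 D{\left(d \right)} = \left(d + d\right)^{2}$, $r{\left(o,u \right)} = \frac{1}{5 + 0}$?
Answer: $\frac{116252718761}{2767921875} \approx 42.0$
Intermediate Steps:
$r{\left(o,u \right)} = \frac{1}{5}$
$D{\left(d \right)} = \frac{4 d^{2}}{9}$ ($D{\left(d \right)} = \frac{\left(d + d\right)^{2}}{9} = \frac{\left(2 d\right)^{2}}{9} = \frac{4 d^{2}}{9}$)
$x{\left(b \right)} = b^{3}$
$z{\left(k \right)} = \frac{1}{8303765625}$ ($z{\left(k \right)} = \left(\frac{4 \left(\frac{1}{5 \cdot 6}\right)^{2}}{9}\right)^{3} = \left(\frac{4 \left(\frac{1}{5} \cdot \frac{1}{6}\right)^{2}}{9}\right)^{3} = \left(\frac{4}{9 \cdot 900}\right)^{3} = \left(\frac{4}{9} \cdot \frac{1}{900}\right)^{3} = \left(\frac{1}{2025}\right)^{3} = \frac{1}{8303765625}$)
$z{\left(-6 \right)} 33 + 42 = \frac{1}{8303765625} \cdot 33 + 42 = \frac{11}{2767921875} + 42 = \frac{116252718761}{2767921875}$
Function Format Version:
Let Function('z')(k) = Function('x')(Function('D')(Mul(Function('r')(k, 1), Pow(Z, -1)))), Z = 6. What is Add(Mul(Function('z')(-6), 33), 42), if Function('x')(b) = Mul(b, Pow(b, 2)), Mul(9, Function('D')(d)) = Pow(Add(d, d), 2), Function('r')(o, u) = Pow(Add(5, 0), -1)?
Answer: Rational(116252718761, 2767921875) ≈ 42.000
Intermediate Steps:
Function('r')(o, u) = Rational(1, 5) (Function('r')(o, u) = Pow(5, -1) = Rational(1, 5))
Function('D')(d) = Mul(Rational(4, 9), Pow(d, 2)) (Function('D')(d) = Mul(Rational(1, 9), Pow(Add(d, d), 2)) = Mul(Rational(1, 9), Pow(Mul(2, d), 2)) = Mul(Rational(1, 9), Mul(4, Pow(d, 2))) = Mul(Rational(4, 9), Pow(d, 2)))
Function('x')(b) = Pow(b, 3)
Function('z')(k) = Rational(1, 8303765625) (Function('z')(k) = Pow(Mul(Rational(4, 9), Pow(Mul(Rational(1, 5), Pow(6, -1)), 2)), 3) = Pow(Mul(Rational(4, 9), Pow(Mul(Rational(1, 5), Rational(1, 6)), 2)), 3) = Pow(Mul(Rational(4, 9), Pow(Rational(1, 30), 2)), 3) = Pow(Mul(Rational(4, 9), Rational(1, 900)), 3) = Pow(Rational(1, 2025), 3) = Rational(1, 8303765625))
Add(Mul(Function('z')(-6), 33), 42) = Add(Mul(Rational(1, 8303765625), 33), 42) = Add(Rational(11, 2767921875), 42) = Rational(116252718761, 2767921875)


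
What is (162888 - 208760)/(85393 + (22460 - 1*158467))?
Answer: 22936/25307 ≈ 0.90631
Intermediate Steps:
(162888 - 208760)/(85393 + (22460 - 1*158467)) = -45872/(85393 + (22460 - 158467)) = -45872/(85393 - 136007) = -45872/(-50614) = -45872*(-1/50614) = 22936/25307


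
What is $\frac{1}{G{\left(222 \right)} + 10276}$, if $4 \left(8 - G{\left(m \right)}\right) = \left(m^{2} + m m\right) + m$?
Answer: $- \frac{2}{28827} \approx -6.9379 \cdot 10^{-5}$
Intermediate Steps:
$G{\left(m \right)} = 8 - \frac{m^{2}}{2} - \frac{m}{4}$ ($G{\left(m \right)} = 8 - \frac{\left(m^{2} + m m\right) + m}{4} = 8 - \frac{\left(m^{2} + m^{2}\right) + m}{4} = 8 - \frac{2 m^{2} + m}{4} = 8 - \frac{m + 2 m^{2}}{4} = 8 - \left(\frac{m^{2}}{2} + \frac{m}{4}\right) = 8 - \frac{m^{2}}{2} - \frac{m}{4}$)
$\frac{1}{G{\left(222 \right)} + 10276} = \frac{1}{\left(8 - \frac{222^{2}}{2} - \frac{111}{2}\right) + 10276} = \frac{1}{\left(8 - 24642 - \frac{111}{2}\right) + 10276} = \frac{1}{- \frac{49379}{2} + 10276} = \frac{1}{- \frac{28827}{2}} = - \frac{2}{28827}$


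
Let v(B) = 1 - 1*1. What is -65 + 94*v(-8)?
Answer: -65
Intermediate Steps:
v(B) = 0 (v(B) = 1 - 1 = 0)
-65 + 94*v(-8) = -65 + 94*0 = -65 + 0 = -65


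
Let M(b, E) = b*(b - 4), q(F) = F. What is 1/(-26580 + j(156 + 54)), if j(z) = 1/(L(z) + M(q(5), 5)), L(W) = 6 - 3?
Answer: -8/212639 ≈ -3.7622e-5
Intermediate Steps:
M(b, E) = b*(-4 + b)
L(W) = 3
j(z) = 1/8 (j(z) = 1/(3 + 5*(-4 + 5)) = 1/(3 + 5*1) = 1/(3 + 5) = 1/8)
1/(-26580 + j(156 + 54)) = 1/(-26580 + 1/8) = 1/(-212639/8) = -8/212639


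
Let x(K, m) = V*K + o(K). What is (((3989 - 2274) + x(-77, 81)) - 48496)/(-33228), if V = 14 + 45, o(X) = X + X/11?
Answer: 1428/923 ≈ 1.5471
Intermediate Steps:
o(X) = 12*X/11 (o(X) = X + X*(1/11) = X + X/11 = 12*X/11)
V = 59
x(K, m) = 661*K/11 (x(K, m) = 59*K + 12*K/11 = 661*K/11)
(((3989 - 2274) + x(-77, 81)) - 48496)/(-33228) = (((3989 - 2274) + (661/11)*(-77)) - 48496)/(-33228) = ((1715 - 4627) - 48496)*(-1/33228) = (-2912 - 48496)*(-1/33228) = -51408*(-1/33228) = 1428/923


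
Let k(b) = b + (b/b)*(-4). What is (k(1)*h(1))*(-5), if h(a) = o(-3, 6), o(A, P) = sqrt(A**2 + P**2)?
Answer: 45*sqrt(5) ≈ 100.62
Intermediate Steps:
k(b) = -4 + b (k(b) = b + 1*(-4) = b - 4 = -4 + b)
h(a) = 3*sqrt(5) (h(a) = sqrt((-3)**2 + 6**2) = sqrt(9 + 36) = sqrt(45) = 3*sqrt(5))
(k(1)*h(1))*(-5) = ((-4 + 1)*(3*sqrt(5)))*(-5) = -9*sqrt(5)*(-5) = 45*sqrt(5)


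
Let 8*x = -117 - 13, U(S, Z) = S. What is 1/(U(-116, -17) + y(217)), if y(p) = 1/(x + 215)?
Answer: -795/92216 ≈ -0.0086211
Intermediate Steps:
x = -65/4 (x = (-117 - 13)/8 = (⅛)*(-130) = -65/4 ≈ -16.250)
y(p) = 4/795 (y(p) = 1/(-65/4 + 215) = 1/(795/4) = 4/795)
1/(U(-116, -17) + y(217)) = 1/(-116 + 4/795) = 1/(-92216/795) = -795/92216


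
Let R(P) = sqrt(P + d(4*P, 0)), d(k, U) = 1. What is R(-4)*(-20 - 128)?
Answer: -148*I*sqrt(3) ≈ -256.34*I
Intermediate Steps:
R(P) = sqrt(1 + P) (R(P) = sqrt(P + 1) = sqrt(1 + P))
R(-4)*(-20 - 128) = sqrt(1 - 4)*(-20 - 128) = sqrt(-3)*(-148) = (I*sqrt(3))*(-148) = -148*I*sqrt(3)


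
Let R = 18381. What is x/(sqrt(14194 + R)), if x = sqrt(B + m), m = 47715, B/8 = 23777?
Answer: sqrt(310024093)/6515 ≈ 2.7026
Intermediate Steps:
B = 190216 (B = 8*23777 = 190216)
x = sqrt(237931) (x = sqrt(190216 + 47715) = sqrt(237931) ≈ 487.78)
x/(sqrt(14194 + R)) = sqrt(237931)/(sqrt(14194 + 18381)) = sqrt(237931)/(sqrt(32575)) = sqrt(237931)/((5*sqrt(1303))) = sqrt(237931)*(sqrt(1303)/6515) = sqrt(310024093)/6515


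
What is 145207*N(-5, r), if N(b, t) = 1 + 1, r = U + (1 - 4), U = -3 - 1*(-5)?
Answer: 290414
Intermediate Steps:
U = 2 (U = -3 + 5 = 2)
r = -1 (r = 2 + (1 - 4) = 2 - 3 = -1)
N(b, t) = 2
145207*N(-5, r) = 145207*2 = 290414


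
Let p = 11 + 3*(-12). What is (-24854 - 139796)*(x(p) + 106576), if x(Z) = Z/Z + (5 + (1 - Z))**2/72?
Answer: -631803624125/36 ≈ -1.7550e+10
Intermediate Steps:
p = -25 (p = 11 - 36 = -25)
x(Z) = 1 + (6 - Z)**2/72 (x(Z) = 1 + (6 - Z)**2*(1/72) = 1 + (6 - Z)**2/72)
(-24854 - 139796)*(x(p) + 106576) = (-24854 - 139796)*((1 + (-6 - 25)**2/72) + 106576) = -164650*((1 + (1/72)*(-31)**2) + 106576) = -164650*((1 + (1/72)*961) + 106576) = -164650*((1 + 961/72) + 106576) = -164650*(1033/72 + 106576) = -164650*7674505/72 = -631803624125/36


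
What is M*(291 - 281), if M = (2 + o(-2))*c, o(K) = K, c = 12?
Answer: 0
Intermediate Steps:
M = 0 (M = (2 - 2)*12 = 0*12 = 0)
M*(291 - 281) = 0*(291 - 281) = 0*10 = 0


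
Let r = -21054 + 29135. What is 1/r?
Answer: 1/8081 ≈ 0.00012375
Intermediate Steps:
r = 8081
1/r = 1/8081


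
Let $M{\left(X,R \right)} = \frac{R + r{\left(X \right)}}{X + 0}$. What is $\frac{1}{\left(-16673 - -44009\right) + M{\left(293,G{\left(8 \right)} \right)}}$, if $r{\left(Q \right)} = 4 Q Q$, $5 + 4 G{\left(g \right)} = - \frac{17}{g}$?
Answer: $\frac{9376}{267290951} \approx 3.5078 \cdot 10^{-5}$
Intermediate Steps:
$G{\left(g \right)} = - \frac{5}{4} - \frac{17}{4 g}$ ($G{\left(g \right)} = - \frac{5}{4} + \frac{\left(-17\right) \frac{1}{g}}{4} = - \frac{5}{4} - \frac{17}{4 g}$)
$r{\left(Q \right)} = 4 Q^{2}$
$M{\left(X,R \right)} = \frac{R + 4 X^{2}}{X}$ ($M{\left(X,R \right)} = \frac{R + 4 X^{2}}{X + 0} = \frac{R + 4 X^{2}}{X}$)
$\frac{1}{\left(-16673 - -44009\right) + M{\left(293,G{\left(8 \right)} \right)}} = \frac{1}{\left(-16673 - -44009\right) + \left(4 \cdot 293 + \frac{\frac{1}{4} \cdot \frac{1}{8} \left(-17 - 40\right)}{293}\right)} = \frac{1}{\left(-16673 + 44009\right) + \left(1172 + \frac{1}{4} \cdot \frac{1}{8} \left(-17 - 40\right) \frac{1}{293}\right)} = \frac{1}{27336 + \left(1172 + \frac{1}{4} \cdot \frac{1}{8} \left(-57\right) \frac{1}{293}\right)} = \frac{1}{27336 + \left(1172 - \frac{57}{9376}\right)} = \frac{1}{27336 + \frac{10988615}{9376}} = \frac{1}{\frac{267290951}{9376}} = \frac{9376}{267290951}$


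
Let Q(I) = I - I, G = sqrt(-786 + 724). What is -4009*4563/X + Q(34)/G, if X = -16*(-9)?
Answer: -2032563/16 ≈ -1.2704e+5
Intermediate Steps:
X = 144
G = I*sqrt(62) (G = sqrt(-62) = I*sqrt(62) ≈ 7.874*I)
Q(I) = 0
-4009*4563/X + Q(34)/G = -4009/(144/4563) + 0/((I*sqrt(62))) = -4009/(144*(1/4563)) + 0*(-I*sqrt(62)/62) = -4009/16/507 + 0 = -4009*507/16 + 0 = -2032563/16 + 0 = -2032563/16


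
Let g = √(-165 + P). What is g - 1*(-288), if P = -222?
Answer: 288 + 3*I*√43 ≈ 288.0 + 19.672*I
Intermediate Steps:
g = 3*I*√43 (g = √(-165 - 222) = √(-387) = 3*I*√43 ≈ 19.672*I)
g - 1*(-288) = 3*I*√43 - 1*(-288) = 3*I*√43 + 288 = 288 + 3*I*√43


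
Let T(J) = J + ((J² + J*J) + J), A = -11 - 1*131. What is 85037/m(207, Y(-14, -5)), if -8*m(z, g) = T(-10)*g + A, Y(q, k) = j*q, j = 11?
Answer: 340148/13931 ≈ 24.417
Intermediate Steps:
A = -142 (A = -11 - 131 = -142)
T(J) = 2*J + 2*J² (T(J) = J + ((J² + J²) + J) = J + (2*J² + J) = J + (J + 2*J²) = 2*J + 2*J²)
Y(q, k) = 11*q
m(z, g) = 71/4 - 45*g/2 (m(z, g) = -((2*(-10)*(1 - 10))*g - 142)/8 = -((2*(-10)*(-9))*g - 142)/8 = -(180*g - 142)/8 = -(-142 + 180*g)/8 = 71/4 - 45*g/2)
85037/m(207, Y(-14, -5)) = 85037/(71/4 - 495*(-14)/2) = 85037/(71/4 - 45/2*(-154)) = 85037/(71/4 + 3465) = 85037/(13931/4) = 85037*(4/13931) = 340148/13931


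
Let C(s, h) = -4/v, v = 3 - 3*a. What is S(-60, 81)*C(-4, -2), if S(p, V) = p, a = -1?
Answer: 40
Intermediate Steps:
v = 6 (v = 3 - 3*(-1) = 3 + 3 = 6)
C(s, h) = -⅔ (C(s, h) = -4/6 = -4*⅙ = -⅔)
S(-60, 81)*C(-4, -2) = -60*(-⅔) = 40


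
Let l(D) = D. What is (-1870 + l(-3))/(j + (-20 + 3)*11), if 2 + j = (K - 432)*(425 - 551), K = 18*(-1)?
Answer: -1873/56511 ≈ -0.033144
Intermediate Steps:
K = -18
j = 56698 (j = -2 + (-18 - 432)*(425 - 551) = -2 - 450*(-126) = -2 + 56700 = 56698)
(-1870 + l(-3))/(j + (-20 + 3)*11) = (-1870 - 3)/(56698 + (-20 + 3)*11) = -1873/(56698 - 17*11) = -1873/(56698 - 187) = -1873/56511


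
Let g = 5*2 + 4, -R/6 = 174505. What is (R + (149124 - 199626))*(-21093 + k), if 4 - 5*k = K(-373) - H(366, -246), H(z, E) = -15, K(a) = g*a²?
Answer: 2253542700024/5 ≈ 4.5071e+11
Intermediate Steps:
R = -1047030 (R = -6*174505 = -1047030)
g = 14 (g = 10 + 4 = 14)
K(a) = 14*a²
k = -1947817/5 (k = ⅘ - (14*(-373)² - 1*(-15))/5 = ⅘ - (14*139129 + 15)/5 = ⅘ - (1947806 + 15)/5 = ⅘ - ⅕*1947821 = ⅘ - 1947821/5 = -1947817/5 ≈ -3.8956e+5)
(R + (149124 - 199626))*(-21093 + k) = (-1047030 + (149124 - 199626))*(-21093 - 1947817/5) = (-1047030 - 50502)*(-2053282/5) = -1097532*(-2053282/5) = 2253542700024/5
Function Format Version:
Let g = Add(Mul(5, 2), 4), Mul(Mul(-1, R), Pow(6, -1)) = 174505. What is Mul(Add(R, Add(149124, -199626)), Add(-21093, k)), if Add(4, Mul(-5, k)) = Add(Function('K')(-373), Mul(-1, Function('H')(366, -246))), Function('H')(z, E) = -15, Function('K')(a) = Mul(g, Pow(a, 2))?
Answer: Rational(2253542700024, 5) ≈ 4.5071e+11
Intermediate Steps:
R = -1047030 (R = Mul(-6, 174505) = -1047030)
g = 14 (g = Add(10, 4) = 14)
Function('K')(a) = Mul(14, Pow(a, 2))
k = Rational(-1947817, 5) (k = Add(Rational(4, 5), Mul(Rational(-1, 5), Add(Mul(14, Pow(-373, 2)), Mul(-1, -15)))) = Add(Rational(4, 5), Mul(Rational(-1, 5), Add(Mul(14, 139129), 15))) = Add(Rational(4, 5), Mul(Rational(-1, 5), Add(1947806, 15))) = Add(Rational(4, 5), Mul(Rational(-1, 5), 1947821)) = Add(Rational(4, 5), Rational(-1947821, 5)) = Rational(-1947817, 5) ≈ -3.8956e+5)
Mul(Add(R, Add(149124, -199626)), Add(-21093, k)) = Mul(Add(-1047030, Add(149124, -199626)), Add(-21093, Rational(-1947817, 5))) = Mul(Add(-1047030, -50502), Rational(-2053282, 5)) = Mul(-1097532, Rational(-2053282, 5)) = Rational(2253542700024, 5)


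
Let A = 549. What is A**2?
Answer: 301401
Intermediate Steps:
A**2 = 549**2 = 301401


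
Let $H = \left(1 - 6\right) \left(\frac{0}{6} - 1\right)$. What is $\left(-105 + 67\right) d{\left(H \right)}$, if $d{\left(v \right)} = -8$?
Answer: $304$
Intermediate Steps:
$H = 5$ ($H = - 5 \left(0 \cdot \frac{1}{6} - 1\right) = - 5 \left(0 - 1\right) = \left(-5\right) \left(-1\right) = 5$)
$\left(-105 + 67\right) d{\left(H \right)} = \left(-105 + 67\right) \left(-8\right) = \left(-38\right) \left(-8\right) = 304$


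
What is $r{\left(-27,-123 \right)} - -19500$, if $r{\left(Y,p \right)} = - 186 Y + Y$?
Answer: $24495$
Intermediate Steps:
$r{\left(Y,p \right)} = - 185 Y$
$r{\left(-27,-123 \right)} - -19500 = \left(-185\right) \left(-27\right) - -19500 = 4995 + 19500 = 24495$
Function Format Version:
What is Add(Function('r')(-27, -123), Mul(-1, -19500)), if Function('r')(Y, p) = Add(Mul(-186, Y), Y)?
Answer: 24495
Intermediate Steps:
Function('r')(Y, p) = Mul(-185, Y)
Add(Function('r')(-27, -123), Mul(-1, -19500)) = Add(Mul(-185, -27), Mul(-1, -19500)) = Add(4995, 19500) = 24495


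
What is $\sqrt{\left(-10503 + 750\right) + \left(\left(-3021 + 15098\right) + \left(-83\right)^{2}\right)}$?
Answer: $\sqrt{9213} \approx 95.984$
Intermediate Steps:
$\sqrt{\left(-10503 + 750\right) + \left(\left(-3021 + 15098\right) + \left(-83\right)^{2}\right)} = \sqrt{-9753 + \left(12077 + 6889\right)} = \sqrt{-9753 + 18966} = \sqrt{9213}$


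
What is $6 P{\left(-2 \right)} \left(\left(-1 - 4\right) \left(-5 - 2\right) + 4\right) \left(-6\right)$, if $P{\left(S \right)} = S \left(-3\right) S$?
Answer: $16848$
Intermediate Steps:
$P{\left(S \right)} = - 3 S^{2}$ ($P{\left(S \right)} = - 3 S S = - 3 S^{2}$)
$6 P{\left(-2 \right)} \left(\left(-1 - 4\right) \left(-5 - 2\right) + 4\right) \left(-6\right) = 6 - 3 \left(-2\right)^{2} \left(\left(-1 - 4\right) \left(-5 - 2\right) + 4\right) \left(-6\right) = 6 \left(-3\right) 4 \left(\left(-5\right) \left(-7\right) + 4\right) \left(-6\right) = 6 \left(- 12 \left(35 + 4\right)\right) \left(-6\right) = 6 \left(\left(-12\right) 39\right) \left(-6\right) = 6 \left(-468\right) \left(-6\right) = \left(-2808\right) \left(-6\right) = 16848$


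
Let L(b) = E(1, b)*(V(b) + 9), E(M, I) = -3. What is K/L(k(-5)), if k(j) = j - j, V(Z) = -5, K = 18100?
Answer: -4525/3 ≈ -1508.3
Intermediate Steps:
k(j) = 0
L(b) = -12 (L(b) = -3*(-5 + 9) = -3*4 = -12)
K/L(k(-5)) = 18100/(-12) = 18100*(-1/12) = -4525/3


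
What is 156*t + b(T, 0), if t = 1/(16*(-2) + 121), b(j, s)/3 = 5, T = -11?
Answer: 1491/89 ≈ 16.753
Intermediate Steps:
b(j, s) = 15 (b(j, s) = 3*5 = 15)
t = 1/89 (t = 1/(-32 + 121) = 1/89 ≈ 0.011236)
156*t + b(T, 0) = 156*(1/89) + 15 = 156/89 + 15 = 1491/89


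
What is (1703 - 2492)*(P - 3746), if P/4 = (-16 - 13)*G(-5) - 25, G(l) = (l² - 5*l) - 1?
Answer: 7519170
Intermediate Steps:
G(l) = -1 + l² - 5*l
P = -5784 (P = 4*((-16 - 13)*(-1 + (-5)² - 5*(-5)) - 25) = 4*(-29*(-1 + 25 + 25) - 25) = 4*(-29*49 - 25) = 4*(-1421 - 25) = 4*(-1446) = -5784)
(1703 - 2492)*(P - 3746) = (1703 - 2492)*(-5784 - 3746) = -789*(-9530) = 7519170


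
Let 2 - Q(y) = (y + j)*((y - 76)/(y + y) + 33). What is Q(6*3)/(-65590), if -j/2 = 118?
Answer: -61603/590310 ≈ -0.10436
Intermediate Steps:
j = -236 (j = -2*118 = -236)
Q(y) = 2 - (-236 + y)*(33 + (-76 + y)/(2*y)) (Q(y) = 2 - (y - 236)*((y - 76)/(y + y) + 33) = 2 - (-236 + y)*((-76 + y)/((2*y)) + 33) = 2 - (-236 + y)*((-76 + y)*(1/(2*y)) + 33) = 2 - (-236 + y)*((-76 + y)/(2*y) + 33) = 2 - (-236 + y)*(33 + (-76 + y)/(2*y)))
Q(6*3)/(-65590) = (7946 - 8968/(6*3) - 201*3)/(-65590) = (7946 - 8968/18 - 67/2*18)*(-1/65590) = (7946 - 8968*1/18 - 603)*(-1/65590) = (7946 - 4484/9 - 603)*(-1/65590) = (61603/9)*(-1/65590) = -61603/590310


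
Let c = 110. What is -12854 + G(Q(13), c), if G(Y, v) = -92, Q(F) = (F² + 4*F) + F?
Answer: -12946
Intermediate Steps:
Q(F) = F² + 5*F
-12854 + G(Q(13), c) = -12854 - 92 = -12946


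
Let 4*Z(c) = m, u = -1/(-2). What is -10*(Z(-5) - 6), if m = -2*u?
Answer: 125/2 ≈ 62.500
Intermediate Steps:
u = ½ (u = -1*(-½) = ½ ≈ 0.50000)
m = -1 (m = -2*½ = -1)
Z(c) = -¼ (Z(c) = (¼)*(-1) = -¼)
-10*(Z(-5) - 6) = -10*(-¼ - 6) = -10*(-25/4) = 125/2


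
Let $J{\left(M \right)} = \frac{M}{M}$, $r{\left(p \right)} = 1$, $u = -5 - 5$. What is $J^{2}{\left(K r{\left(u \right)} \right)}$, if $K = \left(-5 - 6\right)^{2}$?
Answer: $1$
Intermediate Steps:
$u = -10$
$K = 121$ ($K = \left(-5 - 6\right)^{2} = \left(-11\right)^{2} = 121$)
$J{\left(M \right)} = 1$
$J^{2}{\left(K r{\left(u \right)} \right)} = 1^{2} = 1$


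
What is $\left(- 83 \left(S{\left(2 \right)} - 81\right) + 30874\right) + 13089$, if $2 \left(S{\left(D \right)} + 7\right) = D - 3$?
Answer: $\frac{102617}{2} \approx 51309.0$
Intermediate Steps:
$S{\left(D \right)} = - \frac{17}{2} + \frac{D}{2}$ ($S{\left(D \right)} = -7 + \frac{D - 3}{2} = -7 + \frac{-3 + D}{2} = -7 + \left(- \frac{3}{2} + \frac{D}{2}\right) = - \frac{17}{2} + \frac{D}{2}$)
$\left(- 83 \left(S{\left(2 \right)} - 81\right) + 30874\right) + 13089 = \left(- 83 \left(\left(- \frac{17}{2} + \frac{1}{2} \cdot 2\right) - 81\right) + 30874\right) + 13089 = \left(- 83 \left(\left(- \frac{17}{2} + 1\right) - 81\right) + 30874\right) + 13089 = \left(- 83 \left(- \frac{15}{2} - 81\right) + 30874\right) + 13089 = \left(\left(-83\right) \left(- \frac{177}{2}\right) + 30874\right) + 13089 = \left(\frac{14691}{2} + 30874\right) + 13089 = \frac{76439}{2} + 13089 = \frac{102617}{2}$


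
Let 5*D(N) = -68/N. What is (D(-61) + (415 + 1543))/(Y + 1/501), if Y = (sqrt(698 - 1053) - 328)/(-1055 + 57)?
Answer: 49370940569447784/8363646447455 + 149612530547484*I*sqrt(355)/8363646447455 ≈ 5903.0 + 337.04*I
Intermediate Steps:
Y = 164/499 - I*sqrt(355)/998 (Y = (sqrt(-355) - 328)/(-998) = (I*sqrt(355) - 328)*(-1/998) = (-328 + I*sqrt(355))*(-1/998) = 164/499 - I*sqrt(355)/998 ≈ 0.32866 - 0.018879*I)
D(N) = -68/(5*N) (D(N) = (-68/N)/5 = -68/(5*N))
(D(-61) + (415 + 1543))/(Y + 1/501) = (-68/5/(-61) + (415 + 1543))/((164/499 - I*sqrt(355)/998) + 1/501) = (-68/5*(-1/61) + 1958)/((164/499 - I*sqrt(355)/998) + 1/501) = (68/305 + 1958)/(82663/249999 - I*sqrt(355)/998) = 597258/(305*(82663/249999 - I*sqrt(355)/998))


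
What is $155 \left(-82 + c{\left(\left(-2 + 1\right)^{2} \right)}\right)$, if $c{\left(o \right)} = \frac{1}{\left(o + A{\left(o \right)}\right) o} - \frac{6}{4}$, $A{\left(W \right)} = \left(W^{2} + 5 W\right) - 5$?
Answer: $-12865$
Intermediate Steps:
$A{\left(W \right)} = -5 + W^{2} + 5 W$
$c{\left(o \right)} = - \frac{3}{2} + \frac{1}{o \left(-5 + o^{2} + 6 o\right)}$ ($c{\left(o \right)} = \frac{1}{\left(o + \left(-5 + o^{2} + 5 o\right)\right) o} - \frac{6}{4} = \frac{1}{\left(-5 + o^{2} + 6 o\right) o} - \frac{3}{2} = \frac{1}{o \left(-5 + o^{2} + 6 o\right)} - \frac{3}{2} = - \frac{3}{2} + \frac{1}{o \left(-5 + o^{2} + 6 o\right)}$)
$155 \left(-82 + c{\left(\left(-2 + 1\right)^{2} \right)}\right) = 155 \left(-82 + \frac{2 - 18 \left(\left(-2 + 1\right)^{2}\right)^{2} - 3 \left(\left(-2 + 1\right)^{2}\right)^{3} + 15 \left(-2 + 1\right)^{2}}{2 \left(-2 + 1\right)^{2} \left(-5 + \left(\left(-2 + 1\right)^{2}\right)^{2} + 6 \left(-2 + 1\right)^{2}\right)}\right) = 155 \left(-82 + \frac{2 - 18 \left(\left(-1\right)^{2}\right)^{2} - 3 \left(\left(-1\right)^{2}\right)^{3} + 15 \left(-1\right)^{2}}{2 \left(-1\right)^{2} \left(-5 + \left(\left(-1\right)^{2}\right)^{2} + 6 \left(-1\right)^{2}\right)}\right) = 155 \left(-82 + \frac{2 - 18 \cdot 1^{2} - 3 \cdot 1^{3} + 15 \cdot 1}{2 \cdot 1 \left(-5 + 1^{2} + 6 \cdot 1\right)}\right) = 155 \left(-82 + \frac{1}{2} \cdot 1 \frac{1}{-5 + 1 + 6} \left(2 - 18 - 3 + 15\right)\right) = 155 \left(-82 + \frac{1}{2} \cdot 1 \cdot \frac{1}{2} \left(2 - 18 - 3 + 15\right)\right) = 155 \left(-82 + \frac{1}{2} \cdot 1 \cdot \frac{1}{2} \left(-4\right)\right) = 155 \left(-82 - 1\right) = 155 \left(-83\right) = -12865$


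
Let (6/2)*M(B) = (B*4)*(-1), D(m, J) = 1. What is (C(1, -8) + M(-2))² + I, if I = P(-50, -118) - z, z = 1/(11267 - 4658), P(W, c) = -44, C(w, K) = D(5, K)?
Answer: -605828/19827 ≈ -30.556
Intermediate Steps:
C(w, K) = 1
z = 1/6609 ≈ 0.00015131
M(B) = -4*B/3 (M(B) = ((B*4)*(-1))/3 = ((4*B)*(-1))/3 = (-4*B)/3 = -4*B/3)
I = -290797/6609 (I = -44 - 1*1/6609 = -44 - 1/6609 = -290797/6609 ≈ -44.000)
(C(1, -8) + M(-2))² + I = (1 - 4/3*(-2))² - 290797/6609 = (1 + 8/3)² - 290797/6609 = (11/3)² - 290797/6609 = 121/9 - 290797/6609 = -605828/19827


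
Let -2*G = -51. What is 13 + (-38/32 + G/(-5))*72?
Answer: -4397/10 ≈ -439.70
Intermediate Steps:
G = 51/2 (G = -½*(-51) = 51/2 ≈ 25.500)
13 + (-38/32 + G/(-5))*72 = 13 + (-38/32 + (51/2)/(-5))*72 = 13 + (-38*1/32 + (51/2)*(-⅕))*72 = 13 + (-19/16 - 51/10)*72 = 13 - 503/80*72 = 13 - 4527/10 = -4397/10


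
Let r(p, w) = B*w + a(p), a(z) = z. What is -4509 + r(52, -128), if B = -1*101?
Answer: 8471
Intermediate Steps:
B = -101
r(p, w) = p - 101*w (r(p, w) = -101*w + p = p - 101*w)
-4509 + r(52, -128) = -4509 + (52 - 101*(-128)) = -4509 + (52 + 12928) = -4509 + 12980 = 8471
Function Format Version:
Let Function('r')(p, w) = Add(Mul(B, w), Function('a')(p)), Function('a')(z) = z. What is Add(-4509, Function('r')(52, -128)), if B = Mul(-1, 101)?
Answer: 8471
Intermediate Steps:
B = -101
Function('r')(p, w) = Add(p, Mul(-101, w)) (Function('r')(p, w) = Add(Mul(-101, w), p) = Add(p, Mul(-101, w)))
Add(-4509, Function('r')(52, -128)) = Add(-4509, Add(52, Mul(-101, -128))) = Add(-4509, Add(52, 12928)) = Add(-4509, 12980) = 8471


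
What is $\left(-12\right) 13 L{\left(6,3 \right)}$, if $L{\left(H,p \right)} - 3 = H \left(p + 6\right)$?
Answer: $-8892$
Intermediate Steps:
$L{\left(H,p \right)} = 3 + H \left(6 + p\right)$ ($L{\left(H,p \right)} = 3 + H \left(p + 6\right) = 3 + H \left(6 + p\right)$)
$\left(-12\right) 13 L{\left(6,3 \right)} = \left(-12\right) 13 \left(3 + 6 \cdot 6 + 6 \cdot 3\right) = - 156 \left(3 + 36 + 18\right) = \left(-156\right) 57 = -8892$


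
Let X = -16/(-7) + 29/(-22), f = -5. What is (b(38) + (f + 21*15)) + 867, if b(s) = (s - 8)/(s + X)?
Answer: 7067797/6001 ≈ 1177.8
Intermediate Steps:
X = 149/154 (X = -16*(-⅐) + 29*(-1/22) = 16/7 - 29/22 = 149/154 ≈ 0.96753)
b(s) = (-8 + s)/(149/154 + s) (b(s) = (s - 8)/(s + 149/154) = (-8 + s)/(149/154 + s))
(b(38) + (f + 21*15)) + 867 = (154*(-8 + 38)/(149 + 154*38) + (-5 + 21*15)) + 867 = (154*30/(149 + 5852) + (-5 + 315)) + 867 = (154*30/6001 + 310) + 867 = (154*(1/6001)*30 + 310) + 867 = (4620/6001 + 310) + 867 = 1864930/6001 + 867 = 7067797/6001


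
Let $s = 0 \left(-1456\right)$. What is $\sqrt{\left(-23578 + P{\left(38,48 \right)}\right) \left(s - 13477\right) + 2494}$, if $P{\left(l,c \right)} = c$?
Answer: $4 \sqrt{19819769} \approx 17808.0$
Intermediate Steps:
$s = 0$
$\sqrt{\left(-23578 + P{\left(38,48 \right)}\right) \left(s - 13477\right) + 2494} = \sqrt{\left(-23578 + 48\right) \left(0 - 13477\right) + 2494} = \sqrt{\left(-23530\right) \left(-13477\right) + 2494} = \sqrt{317113810 + 2494} = \sqrt{317116304} = 4 \sqrt{19819769}$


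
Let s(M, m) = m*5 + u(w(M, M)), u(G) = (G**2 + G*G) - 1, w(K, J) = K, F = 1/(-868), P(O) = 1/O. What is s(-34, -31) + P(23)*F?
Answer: 43042383/19964 ≈ 2156.0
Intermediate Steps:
F = -1/868 ≈ -0.0011521
u(G) = -1 + 2*G**2 (u(G) = (G**2 + G**2) - 1 = 2*G**2 - 1 = -1 + 2*G**2)
s(M, m) = -1 + 2*M**2 + 5*m (s(M, m) = m*5 + (-1 + 2*M**2) = 5*m + (-1 + 2*M**2) = -1 + 2*M**2 + 5*m)
s(-34, -31) + P(23)*F = (-1 + 2*(-34)**2 + 5*(-31)) - 1/868/23 = (-1 + 2*1156 - 155) + (1/23)*(-1/868) = (-1 + 2312 - 155) - 1/19964 = 2156 - 1/19964 = 43042383/19964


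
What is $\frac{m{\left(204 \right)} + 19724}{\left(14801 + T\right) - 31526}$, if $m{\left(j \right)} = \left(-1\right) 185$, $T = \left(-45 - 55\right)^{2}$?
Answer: $- \frac{19539}{6725} \approx -2.9054$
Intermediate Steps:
$T = 10000$ ($T = \left(-100\right)^{2} = 10000$)
$m{\left(j \right)} = -185$
$\frac{m{\left(204 \right)} + 19724}{\left(14801 + T\right) - 31526} = \frac{-185 + 19724}{\left(14801 + 10000\right) - 31526} = \frac{19539}{24801 - 31526} = \frac{19539}{-6725} = 19539 \left(- \frac{1}{6725}\right) = - \frac{19539}{6725}$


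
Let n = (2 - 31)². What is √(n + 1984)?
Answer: 5*√113 ≈ 53.151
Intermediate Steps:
n = 841 (n = (-29)² = 841)
√(n + 1984) = √(841 + 1984) = √2825 = 5*√113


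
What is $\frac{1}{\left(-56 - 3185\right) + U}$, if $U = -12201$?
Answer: $- \frac{1}{15442} \approx -6.4758 \cdot 10^{-5}$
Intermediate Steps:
$\frac{1}{\left(-56 - 3185\right) + U} = \frac{1}{\left(-56 - 3185\right) - 12201} = \frac{1}{-3241 - 12201} = \frac{1}{-15442} = - \frac{1}{15442}$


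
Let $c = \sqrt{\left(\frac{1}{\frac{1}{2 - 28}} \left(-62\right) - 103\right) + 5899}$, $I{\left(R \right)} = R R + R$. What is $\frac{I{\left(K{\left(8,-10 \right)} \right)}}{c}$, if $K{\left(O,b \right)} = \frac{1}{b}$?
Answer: $- \frac{9 \sqrt{463}}{185200} \approx -0.0010457$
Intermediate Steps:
$I{\left(R \right)} = R + R^{2}$ ($I{\left(R \right)} = R^{2} + R = R + R^{2}$)
$c = 4 \sqrt{463}$ ($c = \sqrt{\left(\frac{1}{\frac{1}{-26}} \left(-62\right) - 103\right) + 5899} = \sqrt{\left(\frac{1}{- \frac{1}{26}} \left(-62\right) - 103\right) + 5899} = \sqrt{\left(\left(-26\right) \left(-62\right) - 103\right) + 5899} = \sqrt{\left(1612 - 103\right) + 5899} = \sqrt{1509 + 5899} = \sqrt{7408} = 4 \sqrt{463} \approx 86.07$)
$\frac{I{\left(K{\left(8,-10 \right)} \right)}}{c} = \frac{\frac{1}{-10} \left(1 + \frac{1}{-10}\right)}{4 \sqrt{463}} = - \frac{1 - \frac{1}{10}}{10} \frac{\sqrt{463}}{1852} = \left(- \frac{1}{10}\right) \frac{9}{10} \frac{\sqrt{463}}{1852} = - \frac{9 \frac{\sqrt{463}}{1852}}{100} = - \frac{9 \sqrt{463}}{185200}$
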